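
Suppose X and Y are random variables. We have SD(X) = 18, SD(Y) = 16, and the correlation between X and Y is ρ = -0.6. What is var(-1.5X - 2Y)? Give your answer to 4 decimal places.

716.2000

var(X) = (18)² = 324;  var(Y) = (16)² = 256
Cov(X,Y) = ρ·SD(X)·SD(Y) = -0.6·18·16 = -172.8
var(-1.5X - 2Y) = (-1.5)²·var(X) + (-2)²·var(Y) + 2·(-1.5)·(-2)·Cov(X,Y)
= 2.25·324 + 4·256 + 6·-172.8 = 716.2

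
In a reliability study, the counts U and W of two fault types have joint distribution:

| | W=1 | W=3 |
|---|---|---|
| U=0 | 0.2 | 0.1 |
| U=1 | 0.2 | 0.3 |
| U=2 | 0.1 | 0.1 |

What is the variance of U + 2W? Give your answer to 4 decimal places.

E[U] = 0.9,  E[W] = 2,  E[UW] = 1.9
var(U) = 1.3 − (0.9)² = 0.49;  var(W) = 5 − (2)² = 1
Cov(U,W) = 1.9 − (0.9)(2) = 0.1
var(U + 2W) = (1)²·0.49 + (2)²·1 + 2·(1)·(2)·0.1 = 4.89

4.8900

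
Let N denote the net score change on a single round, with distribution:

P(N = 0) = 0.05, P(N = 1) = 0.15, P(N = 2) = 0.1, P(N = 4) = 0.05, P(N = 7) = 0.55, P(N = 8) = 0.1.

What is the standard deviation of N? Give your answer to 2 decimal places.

2.77

E[N] = (0)(0.05) + (1)(0.15) + (2)(0.1) + (4)(0.05) + (7)(0.55) + (8)(0.1) = 5.2
E[N²] = (0)²(0.05) + (1)²(0.15) + (2)²(0.1) + (4)²(0.05) + (7)²(0.55) + (8)²(0.1) = 34.7
Var(N) = E[N²] − (E[N])² = 34.7 − (5.2)² = 7.66
sd(N) = √7.66 ≈ 2.77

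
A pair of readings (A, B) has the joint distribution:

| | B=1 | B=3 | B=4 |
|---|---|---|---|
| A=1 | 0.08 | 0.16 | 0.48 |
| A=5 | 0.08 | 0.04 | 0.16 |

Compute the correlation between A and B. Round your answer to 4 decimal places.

E[A] = 2.12,  E[B] = 3.32
E[AB] = 6.68
cov(A,B) = E[AB] − E[A]E[B] = 6.68 − (2.12)(3.32) = -0.3584
Var(A) = 3.2256,  Var(B) = 1.1776
ρ = -0.3584 / √(3.2256·1.1776) ≈ -0.1839

-0.1839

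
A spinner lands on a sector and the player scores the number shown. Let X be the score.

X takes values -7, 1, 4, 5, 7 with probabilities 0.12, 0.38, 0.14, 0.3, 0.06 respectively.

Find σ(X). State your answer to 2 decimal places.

3.85

E[X] = (-7)(0.12) + (1)(0.38) + (4)(0.14) + (5)(0.3) + (7)(0.06) = 2.02
E[X²] = (-7)²(0.12) + (1)²(0.38) + (4)²(0.14) + (5)²(0.3) + (7)²(0.06) = 18.94
V(X) = E[X²] − (E[X])² = 18.94 − (2.02)² = 14.8596
σ(X) = √14.8596 ≈ 3.85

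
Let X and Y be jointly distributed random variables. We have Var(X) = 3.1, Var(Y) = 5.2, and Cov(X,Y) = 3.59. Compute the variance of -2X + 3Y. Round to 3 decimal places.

16.120

Var(-2X + 3Y) = (-2)²·Var(X) + (3)²·Var(Y) + 2·(-2)·(3)·Cov(X,Y)
= 4·3.1 + 9·5.2 + -12·3.59 = 16.12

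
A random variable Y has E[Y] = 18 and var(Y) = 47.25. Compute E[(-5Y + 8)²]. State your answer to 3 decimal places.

E[-5Y + 8] = -5·18 + 8 = -82
var(-5Y + 8) = (-5)²·47.25 = 1181.25
E[(-5Y + 8)²] = var((-5Y + 8)) + (E[(-5Y + 8)])² = 1181.25 + (-82)² = 7905.25

7905.250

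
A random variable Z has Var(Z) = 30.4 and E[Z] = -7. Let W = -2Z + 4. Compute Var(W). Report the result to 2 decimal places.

Var(-2Z + 4) = (-2)²·Var(Z) = 4·30.4 = 121.6

121.60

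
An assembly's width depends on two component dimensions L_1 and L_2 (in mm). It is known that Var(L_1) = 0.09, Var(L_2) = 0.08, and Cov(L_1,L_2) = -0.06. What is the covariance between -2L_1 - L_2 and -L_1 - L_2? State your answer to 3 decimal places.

Cov(-2L_1 - L_2, -L_1 - L_2) = (-2)(-1)Var(L_1) + (-1)(-1)Var(L_2) + [(-2)(-1) + (-1)(-1)]Cov(L_1,L_2)
= 2·0.09 + 1·0.08 + 3·-0.06 = 0.08

0.080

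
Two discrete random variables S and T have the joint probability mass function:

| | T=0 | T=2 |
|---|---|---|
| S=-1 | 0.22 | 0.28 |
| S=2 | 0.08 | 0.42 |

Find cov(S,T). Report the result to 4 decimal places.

E[S] = 0.5,  E[T] = 1.4
E[ST] = 1.12
cov(S,T) = E[ST] − E[S]E[T] = 1.12 − (0.5)(1.4) = 0.42

0.4200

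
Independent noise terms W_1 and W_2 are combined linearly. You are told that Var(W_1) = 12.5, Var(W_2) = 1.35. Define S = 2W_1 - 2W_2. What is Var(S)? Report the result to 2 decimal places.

55.40

By independence, Var(S) = (2)²Var(W_1) + (-2)²Var(W_2)
= (2)²·12.5 + (-2)²·1.35 = 55.4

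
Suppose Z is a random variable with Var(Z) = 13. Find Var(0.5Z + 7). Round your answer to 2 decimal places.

3.25

Var(0.5Z + 7) = (0.5)²·Var(Z) = 0.25·13 = 3.25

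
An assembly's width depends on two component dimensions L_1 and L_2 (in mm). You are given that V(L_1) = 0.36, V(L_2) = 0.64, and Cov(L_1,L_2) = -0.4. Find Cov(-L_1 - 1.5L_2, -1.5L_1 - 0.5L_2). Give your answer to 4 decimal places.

-0.0800

Cov(-L_1 - 1.5L_2, -1.5L_1 - 0.5L_2) = (-1)(-1.5)V(L_1) + (-1.5)(-0.5)V(L_2) + [(-1)(-0.5) + (-1.5)(-1.5)]Cov(L_1,L_2)
= 1.5·0.36 + 0.75·0.64 + 2.75·-0.4 = -0.08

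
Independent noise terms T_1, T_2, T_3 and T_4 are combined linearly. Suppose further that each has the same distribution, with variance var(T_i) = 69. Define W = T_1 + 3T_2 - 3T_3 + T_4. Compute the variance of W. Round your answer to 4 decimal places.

By independence, var(W) = (1)²var(T_1) + (3)²var(T_2) + (-3)²var(T_3) + (1)²var(T_4)
= (1)²·69 + (3)²·69 + (-3)²·69 + (1)²·69 = 1380

1380.0000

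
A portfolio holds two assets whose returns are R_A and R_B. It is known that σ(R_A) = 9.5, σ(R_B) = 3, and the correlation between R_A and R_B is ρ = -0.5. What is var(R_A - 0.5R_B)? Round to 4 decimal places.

106.7500

var(R_A) = (9.5)² = 90.25;  var(R_B) = (3)² = 9
cov(R_A,R_B) = ρ·σ(R_A)·σ(R_B) = -0.5·9.5·3 = -14.25
var(R_A - 0.5R_B) = (1)²·var(R_A) + (-0.5)²·var(R_B) + 2·(1)·(-0.5)·cov(R_A,R_B)
= 1·90.25 + 0.25·9 + -1·-14.25 = 106.75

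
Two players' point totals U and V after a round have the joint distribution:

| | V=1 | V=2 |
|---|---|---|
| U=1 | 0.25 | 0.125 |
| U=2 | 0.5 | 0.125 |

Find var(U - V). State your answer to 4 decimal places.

0.4844

E[U] = 1.625,  E[V] = 1.25,  E[UV] = 2
var(U) = 2.875 − (1.625)² = 0.234375;  var(V) = 1.75 − (1.25)² = 0.1875
Cov(U,V) = 2 − (1.625)(1.25) = -0.03125
var(U - V) = (1)²·0.234375 + (-1)²·0.1875 + 2·(1)·(-1)·-0.03125 = 0.484375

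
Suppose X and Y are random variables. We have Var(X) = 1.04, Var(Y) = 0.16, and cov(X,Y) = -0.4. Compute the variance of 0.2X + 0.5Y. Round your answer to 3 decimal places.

Var(0.2X + 0.5Y) = (0.2)²·Var(X) + (0.5)²·Var(Y) + 2·(0.2)·(0.5)·cov(X,Y)
= 0.04·1.04 + 0.25·0.16 + 0.2·-0.4 = 0.0016

0.002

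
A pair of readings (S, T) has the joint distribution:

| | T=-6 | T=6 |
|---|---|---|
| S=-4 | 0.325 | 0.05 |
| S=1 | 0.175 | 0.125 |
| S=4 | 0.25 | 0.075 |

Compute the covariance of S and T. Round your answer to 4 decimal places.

E[S] = 0.1,  E[T] = -3
E[ST] = 2.1
cov(S,T) = E[ST] − E[S]E[T] = 2.1 − (0.1)(-3) = 2.4

2.4000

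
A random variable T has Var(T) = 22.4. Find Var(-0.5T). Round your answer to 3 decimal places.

5.600

Var(-0.5T) = (-0.5)²·Var(T) = 0.25·22.4 = 5.6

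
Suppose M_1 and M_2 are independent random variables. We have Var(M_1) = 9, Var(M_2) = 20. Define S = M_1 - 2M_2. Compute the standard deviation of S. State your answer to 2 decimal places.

By independence, Var(S) = (1)²Var(M_1) + (-2)²Var(M_2)
= (1)²·9 + (-2)²·20 = 89
SD(S) = √89 ≈ 9.43

9.43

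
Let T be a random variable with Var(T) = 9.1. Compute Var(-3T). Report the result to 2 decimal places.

81.90

Var(-3T) = (-3)²·Var(T) = 9·9.1 = 81.9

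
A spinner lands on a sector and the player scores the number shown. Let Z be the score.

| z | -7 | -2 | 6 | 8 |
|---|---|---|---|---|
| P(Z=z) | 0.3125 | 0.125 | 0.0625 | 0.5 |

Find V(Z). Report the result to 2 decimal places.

46.31

E[Z] = (-7)(0.3125) + (-2)(0.125) + (6)(0.0625) + (8)(0.5) = 1.9375
E[Z²] = (-7)²(0.3125) + (-2)²(0.125) + (6)²(0.0625) + (8)²(0.5) = 50.0625
V(Z) = E[Z²] − (E[Z])² = 50.0625 − (1.9375)² = 46.30859375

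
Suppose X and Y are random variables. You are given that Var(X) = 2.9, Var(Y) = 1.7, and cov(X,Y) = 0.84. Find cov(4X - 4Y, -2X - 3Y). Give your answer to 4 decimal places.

-6.1600

cov(4X - 4Y, -2X - 3Y) = (4)(-2)Var(X) + (-4)(-3)Var(Y) + [(4)(-3) + (-4)(-2)]cov(X,Y)
= -8·2.9 + 12·1.7 + -4·0.84 = -6.16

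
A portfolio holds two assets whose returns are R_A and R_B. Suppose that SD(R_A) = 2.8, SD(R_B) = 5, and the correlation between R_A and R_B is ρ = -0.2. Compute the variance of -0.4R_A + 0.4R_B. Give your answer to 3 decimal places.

6.150

V(R_A) = (2.8)² = 7.84;  V(R_B) = (5)² = 25
Cov(R_A,R_B) = ρ·SD(R_A)·SD(R_B) = -0.2·2.8·5 = -2.8
V(-0.4R_A + 0.4R_B) = (-0.4)²·V(R_A) + (0.4)²·V(R_B) + 2·(-0.4)·(0.4)·Cov(R_A,R_B)
= 0.16·7.84 + 0.16·25 + -0.32·-2.8 = 6.1504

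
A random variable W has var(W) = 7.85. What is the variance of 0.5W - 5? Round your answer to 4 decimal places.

var(0.5W - 5) = (0.5)²·var(W) = 0.25·7.85 = 1.9625

1.9625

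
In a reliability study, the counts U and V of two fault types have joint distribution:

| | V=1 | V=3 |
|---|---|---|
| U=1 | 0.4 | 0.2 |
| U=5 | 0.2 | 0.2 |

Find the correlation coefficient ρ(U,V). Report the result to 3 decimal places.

E[U] = 2.6,  E[V] = 1.8
E[UV] = 5
cov(U,V) = E[UV] − E[U]E[V] = 5 − (2.6)(1.8) = 0.32
Var(U) = 3.84,  Var(V) = 0.96
ρ = 0.32 / √(3.84·0.96) ≈ 0.167

0.167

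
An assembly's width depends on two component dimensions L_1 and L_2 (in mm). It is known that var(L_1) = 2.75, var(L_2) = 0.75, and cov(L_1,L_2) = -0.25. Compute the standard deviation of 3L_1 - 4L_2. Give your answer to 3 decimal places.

var(3L_1 - 4L_2) = (3)²·var(L_1) + (-4)²·var(L_2) + 2·(3)·(-4)·cov(L_1,L_2)
= 9·2.75 + 16·0.75 + -24·-0.25 = 42.75
σ(3L_1 - 4L_2) = √42.75 ≈ 6.538

6.538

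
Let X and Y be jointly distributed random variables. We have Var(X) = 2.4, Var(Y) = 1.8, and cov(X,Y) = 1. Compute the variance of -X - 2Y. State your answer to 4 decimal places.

Var(-X - 2Y) = (-1)²·Var(X) + (-2)²·Var(Y) + 2·(-1)·(-2)·cov(X,Y)
= 1·2.4 + 4·1.8 + 4·1 = 13.6

13.6000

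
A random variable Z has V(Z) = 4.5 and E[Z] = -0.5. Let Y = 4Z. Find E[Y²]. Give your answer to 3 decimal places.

E[4Z] = 4·-0.5 = -2
V(4Z) = (4)²·4.5 = 72
E[Y²] = V(Y) + (E[Y])² = 72 + (-2)² = 76

76.000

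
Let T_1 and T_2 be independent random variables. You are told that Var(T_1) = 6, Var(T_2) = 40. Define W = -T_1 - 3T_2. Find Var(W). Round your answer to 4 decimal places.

366.0000

By independence, Var(W) = (-1)²Var(T_1) + (-3)²Var(T_2)
= (-1)²·6 + (-3)²·40 = 366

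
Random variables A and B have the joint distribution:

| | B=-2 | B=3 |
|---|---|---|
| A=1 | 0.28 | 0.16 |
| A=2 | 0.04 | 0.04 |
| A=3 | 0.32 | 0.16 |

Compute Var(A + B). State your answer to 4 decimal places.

E[A] = 2.04,  E[B] = -0.2,  E[AB] = -0.48
Var(A) = 5.08 − (2.04)² = 0.9184;  Var(B) = 5.8 − (-0.2)² = 5.76
Cov(A,B) = -0.48 − (2.04)(-0.2) = -0.072
Var(A + B) = (1)²·0.9184 + (1)²·5.76 + 2·(1)·(1)·-0.072 = 6.5344

6.5344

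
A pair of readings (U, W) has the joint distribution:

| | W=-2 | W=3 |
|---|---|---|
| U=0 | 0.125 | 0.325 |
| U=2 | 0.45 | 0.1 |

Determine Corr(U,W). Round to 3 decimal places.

E[U] = 1.1,  E[W] = 0.125
E[UW] = -1.2
Cov(U,W) = E[UW] − E[U]E[W] = -1.2 − (1.1)(0.125) = -1.3375
var(U) = 0.99,  var(W) = 6.109375
ρ = -1.3375 / √(0.99·6.109375) ≈ -0.544

-0.544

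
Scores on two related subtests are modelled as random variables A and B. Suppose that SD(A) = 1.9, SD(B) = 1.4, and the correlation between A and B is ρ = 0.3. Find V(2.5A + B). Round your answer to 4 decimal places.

V(A) = (1.9)² = 3.61;  V(B) = (1.4)² = 1.96
Cov(A,B) = ρ·SD(A)·SD(B) = 0.3·1.9·1.4 = 0.798
V(2.5A + B) = (2.5)²·V(A) + (1)²·V(B) + 2·(2.5)·(1)·Cov(A,B)
= 6.25·3.61 + 1·1.96 + 5·0.798 = 28.5125

28.5125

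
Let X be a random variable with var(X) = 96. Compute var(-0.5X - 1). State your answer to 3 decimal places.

24.000

var(-0.5X - 1) = (-0.5)²·var(X) = 0.25·96 = 24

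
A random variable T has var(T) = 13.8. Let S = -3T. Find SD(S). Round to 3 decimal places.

var(-3T) = (-3)²·13.8 = 124.2
SD(S) = √124.2 ≈ 11.145

11.145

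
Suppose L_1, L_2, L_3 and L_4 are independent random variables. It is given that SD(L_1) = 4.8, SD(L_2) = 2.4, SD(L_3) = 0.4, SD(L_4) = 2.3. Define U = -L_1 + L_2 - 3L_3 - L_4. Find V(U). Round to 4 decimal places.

V(L_1) = 23.04, V(L_2) = 5.76, V(L_3) = 0.16, V(L_4) = 5.29
By independence, V(U) = (-1)²V(L_1) + (1)²V(L_2) + (-3)²V(L_3) + (-1)²V(L_4)
= (-1)²·23.04 + (1)²·5.76 + (-3)²·0.16 + (-1)²·5.29 = 35.53

35.5300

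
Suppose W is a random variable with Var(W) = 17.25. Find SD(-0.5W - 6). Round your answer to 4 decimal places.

Var(-0.5W - 6) = (-0.5)²·17.25 = 4.3125
SD(-0.5W - 6) = √4.3125 ≈ 2.0767

2.0767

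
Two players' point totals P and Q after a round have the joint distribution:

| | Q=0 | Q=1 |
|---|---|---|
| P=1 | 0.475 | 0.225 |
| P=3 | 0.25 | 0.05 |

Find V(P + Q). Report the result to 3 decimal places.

0.909

E[P] = 1.6,  E[Q] = 0.275,  E[PQ] = 0.375
V(P) = 3.4 − (1.6)² = 0.84;  V(Q) = 0.275 − (0.275)² = 0.199375
Cov(P,Q) = 0.375 − (1.6)(0.275) = -0.065
V(P + Q) = (1)²·0.84 + (1)²·0.199375 + 2·(1)·(1)·-0.065 = 0.909375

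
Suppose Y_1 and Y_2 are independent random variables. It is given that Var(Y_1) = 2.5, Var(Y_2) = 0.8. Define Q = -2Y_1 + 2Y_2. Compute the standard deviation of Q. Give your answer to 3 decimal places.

By independence, Var(Q) = (-2)²Var(Y_1) + (2)²Var(Y_2)
= (-2)²·2.5 + (2)²·0.8 = 13.2
SD(Q) = √13.2 ≈ 3.633

3.633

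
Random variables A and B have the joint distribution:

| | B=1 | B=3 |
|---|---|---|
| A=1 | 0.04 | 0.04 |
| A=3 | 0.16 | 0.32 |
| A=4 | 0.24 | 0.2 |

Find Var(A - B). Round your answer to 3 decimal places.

1.814

E[A] = 3.28,  E[B] = 2.12,  E[AB] = 6.88
Var(A) = 11.44 − (3.28)² = 0.6816;  Var(B) = 5.48 − (2.12)² = 0.9856
cov(A,B) = 6.88 − (3.28)(2.12) = -0.0736
Var(A - B) = (1)²·0.6816 + (-1)²·0.9856 + 2·(1)·(-1)·-0.0736 = 1.8144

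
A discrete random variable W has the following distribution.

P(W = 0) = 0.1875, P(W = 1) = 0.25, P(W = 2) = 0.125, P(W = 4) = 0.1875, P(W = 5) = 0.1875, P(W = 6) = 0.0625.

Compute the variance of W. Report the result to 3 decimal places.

E[W] = (0)(0.1875) + (1)(0.25) + (2)(0.125) + (4)(0.1875) + (5)(0.1875) + (6)(0.0625) = 2.5625
E[W²] = (0)²(0.1875) + (1)²(0.25) + (2)²(0.125) + (4)²(0.1875) + (5)²(0.1875) + (6)²(0.0625) = 10.6875
Var(W) = E[W²] − (E[W])² = 10.6875 − (2.5625)² = 4.12109375

4.121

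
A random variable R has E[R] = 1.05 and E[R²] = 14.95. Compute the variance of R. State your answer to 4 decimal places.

13.8475

Var(R) = 14.95 − (1.05)² = 13.8475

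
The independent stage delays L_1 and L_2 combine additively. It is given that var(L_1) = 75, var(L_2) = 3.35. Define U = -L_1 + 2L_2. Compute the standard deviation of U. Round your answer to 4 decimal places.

9.4021

By independence, var(U) = (-1)²var(L_1) + (2)²var(L_2)
= (-1)²·75 + (2)²·3.35 = 88.4
SD(U) = √88.4 ≈ 9.4021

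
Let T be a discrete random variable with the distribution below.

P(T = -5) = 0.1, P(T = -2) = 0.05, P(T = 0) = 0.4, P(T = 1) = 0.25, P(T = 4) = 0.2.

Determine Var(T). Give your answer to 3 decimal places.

E[T] = (-5)(0.1) + (-2)(0.05) + (0)(0.4) + (1)(0.25) + (4)(0.2) = 0.45
E[T²] = (-5)²(0.1) + (-2)²(0.05) + (0)²(0.4) + (1)²(0.25) + (4)²(0.2) = 6.15
Var(T) = E[T²] − (E[T])² = 6.15 − (0.45)² = 5.9475

5.948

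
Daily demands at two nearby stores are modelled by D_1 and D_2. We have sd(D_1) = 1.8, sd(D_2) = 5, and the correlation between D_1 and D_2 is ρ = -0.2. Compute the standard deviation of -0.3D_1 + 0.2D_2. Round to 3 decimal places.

1.228

Var(D_1) = (1.8)² = 3.24;  Var(D_2) = (5)² = 25
Cov(D_1,D_2) = ρ·sd(D_1)·sd(D_2) = -0.2·1.8·5 = -1.8
Var(-0.3D_1 + 0.2D_2) = (-0.3)²·Var(D_1) + (0.2)²·Var(D_2) + 2·(-0.3)·(0.2)·Cov(D_1,D_2)
= 0.09·3.24 + 0.04·25 + -0.12·-1.8 = 1.5076
sd(-0.3D_1 + 0.2D_2) = √1.5076 ≈ 1.228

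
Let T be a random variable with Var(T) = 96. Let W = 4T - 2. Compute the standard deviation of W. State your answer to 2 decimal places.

Var(4T - 2) = (4)²·96 = 1536
SD(W) = √1536 ≈ 39.19

39.19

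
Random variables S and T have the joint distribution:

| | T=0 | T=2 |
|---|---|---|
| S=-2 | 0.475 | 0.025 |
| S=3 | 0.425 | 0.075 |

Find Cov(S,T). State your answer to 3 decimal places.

0.250

E[S] = 0.5,  E[T] = 0.2
E[ST] = 0.35
Cov(S,T) = E[ST] − E[S]E[T] = 0.35 − (0.5)(0.2) = 0.25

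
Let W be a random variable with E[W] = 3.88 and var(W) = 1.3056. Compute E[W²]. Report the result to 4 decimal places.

E[W²] = var(W) + (E[W])² = 1.3056 + (3.88)² = 16.36

16.3600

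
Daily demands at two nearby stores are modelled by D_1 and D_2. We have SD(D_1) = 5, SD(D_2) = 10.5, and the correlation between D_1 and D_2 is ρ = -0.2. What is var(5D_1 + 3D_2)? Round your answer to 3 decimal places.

1302.250

var(D_1) = (5)² = 25;  var(D_2) = (10.5)² = 110.25
cov(D_1,D_2) = ρ·SD(D_1)·SD(D_2) = -0.2·5·10.5 = -10.5
var(5D_1 + 3D_2) = (5)²·var(D_1) + (3)²·var(D_2) + 2·(5)·(3)·cov(D_1,D_2)
= 25·25 + 9·110.25 + 30·-10.5 = 1302.25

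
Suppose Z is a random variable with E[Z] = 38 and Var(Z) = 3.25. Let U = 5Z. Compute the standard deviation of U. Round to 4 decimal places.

Var(5Z) = (5)²·3.25 = 81.25
sd(U) = √81.25 ≈ 9.0139

9.0139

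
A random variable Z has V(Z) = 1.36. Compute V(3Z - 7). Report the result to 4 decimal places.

12.2400

V(3Z - 7) = (3)²·V(Z) = 9·1.36 = 12.24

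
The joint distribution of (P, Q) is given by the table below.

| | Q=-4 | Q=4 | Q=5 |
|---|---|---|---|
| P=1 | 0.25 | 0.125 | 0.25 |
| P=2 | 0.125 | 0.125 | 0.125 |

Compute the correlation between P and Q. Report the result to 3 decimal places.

0.054

E[P] = 1.375,  E[Q] = 1.375
E[PQ] = 2
cov(P,Q) = E[PQ] − E[P]E[Q] = 2 − (1.375)(1.375) = 0.109375
var(P) = 0.234375,  var(Q) = 17.484375
ρ = 0.109375 / √(0.234375·17.484375) ≈ 0.054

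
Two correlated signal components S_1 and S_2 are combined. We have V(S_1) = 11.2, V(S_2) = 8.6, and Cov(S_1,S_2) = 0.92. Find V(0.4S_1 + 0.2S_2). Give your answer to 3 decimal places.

V(0.4S_1 + 0.2S_2) = (0.4)²·V(S_1) + (0.2)²·V(S_2) + 2·(0.4)·(0.2)·Cov(S_1,S_2)
= 0.16·11.2 + 0.04·8.6 + 0.16·0.92 = 2.2832

2.283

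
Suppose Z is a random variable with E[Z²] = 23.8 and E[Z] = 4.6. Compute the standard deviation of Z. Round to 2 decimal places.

var(Z) = 23.8 − (4.6)² = 2.64
SD(Z) = √2.64 ≈ 1.62

1.62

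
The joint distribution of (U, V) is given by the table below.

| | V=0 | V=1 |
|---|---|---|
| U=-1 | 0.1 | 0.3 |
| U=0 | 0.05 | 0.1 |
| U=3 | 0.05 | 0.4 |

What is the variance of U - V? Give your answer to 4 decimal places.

3.4275

E[U] = 0.95,  E[V] = 0.8,  E[UV] = 0.9
Var(U) = 4.45 − (0.95)² = 3.5475;  Var(V) = 0.8 − (0.8)² = 0.16
Cov(U,V) = 0.9 − (0.95)(0.8) = 0.14
Var(U - V) = (1)²·3.5475 + (-1)²·0.16 + 2·(1)·(-1)·0.14 = 3.4275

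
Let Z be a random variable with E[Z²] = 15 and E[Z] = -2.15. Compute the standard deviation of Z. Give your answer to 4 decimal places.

3.2214

Var(Z) = 15 − (-2.15)² = 10.3775
σ(Z) = √10.3775 ≈ 3.2214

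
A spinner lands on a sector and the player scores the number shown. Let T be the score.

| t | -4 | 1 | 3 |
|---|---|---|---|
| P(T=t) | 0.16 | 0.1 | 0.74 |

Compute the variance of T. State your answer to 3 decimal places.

6.498

E[T] = (-4)(0.16) + (1)(0.1) + (3)(0.74) = 1.68
E[T²] = (-4)²(0.16) + (1)²(0.1) + (3)²(0.74) = 9.32
Var(T) = E[T²] − (E[T])² = 9.32 − (1.68)² = 6.4976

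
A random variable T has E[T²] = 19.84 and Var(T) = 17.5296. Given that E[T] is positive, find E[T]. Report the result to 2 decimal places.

(E[T])² = E[T²] − Var(T) = 19.84 − 17.5296 = 2.3104
E[T] = √2.3104 = 1.52

1.52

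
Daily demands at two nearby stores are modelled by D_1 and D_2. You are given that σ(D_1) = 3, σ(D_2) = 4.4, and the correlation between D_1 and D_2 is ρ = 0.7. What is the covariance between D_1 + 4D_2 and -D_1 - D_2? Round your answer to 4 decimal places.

V(D_1) = (3)² = 9;  V(D_2) = (4.4)² = 19.36
Cov(D_1,D_2) = ρ·σ(D_1)·σ(D_2) = 0.7·3·4.4 = 9.24
Cov(D_1 + 4D_2, -D_1 - D_2) = (1)(-1)V(D_1) + (4)(-1)V(D_2) + [(1)(-1) + (4)(-1)]Cov(D_1,D_2)
= -1·9 + -4·19.36 + -5·9.24 = -132.64

-132.6400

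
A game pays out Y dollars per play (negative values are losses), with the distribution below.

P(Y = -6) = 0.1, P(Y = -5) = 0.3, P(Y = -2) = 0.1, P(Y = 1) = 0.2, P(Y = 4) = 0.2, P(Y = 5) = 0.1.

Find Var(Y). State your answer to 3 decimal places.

16.760

E[Y] = (-6)(0.1) + (-5)(0.3) + (-2)(0.1) + (1)(0.2) + (4)(0.2) + (5)(0.1) = -0.8
E[Y²] = (-6)²(0.1) + (-5)²(0.3) + (-2)²(0.1) + (1)²(0.2) + (4)²(0.2) + (5)²(0.1) = 17.4
Var(Y) = E[Y²] − (E[Y])² = 17.4 − (-0.8)² = 16.76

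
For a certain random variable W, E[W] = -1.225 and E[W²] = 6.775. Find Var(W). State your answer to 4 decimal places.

Var(W) = 6.775 − (-1.225)² = 5.274375

5.2744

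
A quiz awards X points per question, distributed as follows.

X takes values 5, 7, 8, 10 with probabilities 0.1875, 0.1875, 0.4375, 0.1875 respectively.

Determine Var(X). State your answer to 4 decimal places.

E[X] = (5)(0.1875) + (7)(0.1875) + (8)(0.4375) + (10)(0.1875) = 7.625
E[X²] = (5)²(0.1875) + (7)²(0.1875) + (8)²(0.4375) + (10)²(0.1875) = 60.625
Var(X) = E[X²] − (E[X])² = 60.625 − (7.625)² = 2.484375

2.4844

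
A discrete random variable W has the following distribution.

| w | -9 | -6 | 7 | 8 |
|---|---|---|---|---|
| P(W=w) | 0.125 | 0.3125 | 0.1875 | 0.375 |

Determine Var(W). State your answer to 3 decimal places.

E[W] = (-9)(0.125) + (-6)(0.3125) + (7)(0.1875) + (8)(0.375) = 1.3125
E[W²] = (-9)²(0.125) + (-6)²(0.3125) + (7)²(0.1875) + (8)²(0.375) = 54.5625
Var(W) = E[W²] − (E[W])² = 54.5625 − (1.3125)² = 52.83984375

52.840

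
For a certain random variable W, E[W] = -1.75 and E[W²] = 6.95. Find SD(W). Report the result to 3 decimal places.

1.972

var(W) = 6.95 − (-1.75)² = 3.8875
SD(W) = √3.8875 ≈ 1.972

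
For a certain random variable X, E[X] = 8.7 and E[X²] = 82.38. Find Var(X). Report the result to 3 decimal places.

6.690

Var(X) = 82.38 − (8.7)² = 6.69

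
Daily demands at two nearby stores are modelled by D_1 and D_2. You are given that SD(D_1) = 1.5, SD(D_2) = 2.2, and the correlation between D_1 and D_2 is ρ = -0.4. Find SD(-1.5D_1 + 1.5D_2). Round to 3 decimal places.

4.679

Var(D_1) = (1.5)² = 2.25;  Var(D_2) = (2.2)² = 4.84
Cov(D_1,D_2) = ρ·SD(D_1)·SD(D_2) = -0.4·1.5·2.2 = -1.32
Var(-1.5D_1 + 1.5D_2) = (-1.5)²·Var(D_1) + (1.5)²·Var(D_2) + 2·(-1.5)·(1.5)·Cov(D_1,D_2)
= 2.25·2.25 + 2.25·4.84 + -4.5·-1.32 = 21.8925
SD(-1.5D_1 + 1.5D_2) = √21.8925 ≈ 4.679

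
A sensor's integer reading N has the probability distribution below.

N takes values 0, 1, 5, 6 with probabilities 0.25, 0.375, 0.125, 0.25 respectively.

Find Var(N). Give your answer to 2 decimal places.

6.25

E[N] = (0)(0.25) + (1)(0.375) + (5)(0.125) + (6)(0.25) = 2.5
E[N²] = (0)²(0.25) + (1)²(0.375) + (5)²(0.125) + (6)²(0.25) = 12.5
Var(N) = E[N²] − (E[N])² = 12.5 − (2.5)² = 6.25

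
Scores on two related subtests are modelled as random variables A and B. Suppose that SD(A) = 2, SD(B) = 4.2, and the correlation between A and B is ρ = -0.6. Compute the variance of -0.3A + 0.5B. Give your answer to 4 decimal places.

6.2820

Var(A) = (2)² = 4;  Var(B) = (4.2)² = 17.64
Cov(A,B) = ρ·SD(A)·SD(B) = -0.6·2·4.2 = -5.04
Var(-0.3A + 0.5B) = (-0.3)²·Var(A) + (0.5)²·Var(B) + 2·(-0.3)·(0.5)·Cov(A,B)
= 0.09·4 + 0.25·17.64 + -0.3·-5.04 = 6.282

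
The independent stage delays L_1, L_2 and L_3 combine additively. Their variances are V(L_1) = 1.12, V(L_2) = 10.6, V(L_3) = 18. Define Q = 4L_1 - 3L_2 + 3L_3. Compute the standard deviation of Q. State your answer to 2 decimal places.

By independence, V(Q) = (4)²V(L_1) + (-3)²V(L_2) + (3)²V(L_3)
= (4)²·1.12 + (-3)²·10.6 + (3)²·18 = 275.32
sd(Q) = √275.32 ≈ 16.59

16.59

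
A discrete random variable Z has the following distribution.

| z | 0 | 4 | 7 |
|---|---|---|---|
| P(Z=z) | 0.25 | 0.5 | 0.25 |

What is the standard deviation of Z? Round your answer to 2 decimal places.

2.49

E[Z] = (0)(0.25) + (4)(0.5) + (7)(0.25) = 3.75
E[Z²] = (0)²(0.25) + (4)²(0.5) + (7)²(0.25) = 20.25
Var(Z) = E[Z²] − (E[Z])² = 20.25 − (3.75)² = 6.1875
SD(Z) = √6.1875 ≈ 2.49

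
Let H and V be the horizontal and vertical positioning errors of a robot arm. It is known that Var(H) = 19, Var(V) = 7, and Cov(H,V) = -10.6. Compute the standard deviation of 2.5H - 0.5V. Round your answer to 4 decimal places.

12.1244

Var(2.5H - 0.5V) = (2.5)²·Var(H) + (-0.5)²·Var(V) + 2·(2.5)·(-0.5)·Cov(H,V)
= 6.25·19 + 0.25·7 + -2.5·-10.6 = 147
SD(2.5H - 0.5V) = √147 ≈ 12.1244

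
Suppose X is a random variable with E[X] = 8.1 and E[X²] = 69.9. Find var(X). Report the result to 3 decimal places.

var(X) = 69.9 − (8.1)² = 4.29

4.290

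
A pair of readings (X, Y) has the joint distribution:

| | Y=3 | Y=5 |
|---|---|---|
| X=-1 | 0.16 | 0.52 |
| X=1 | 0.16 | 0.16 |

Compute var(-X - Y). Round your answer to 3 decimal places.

E[X] = -0.36,  E[Y] = 4.36,  E[XY] = -1.8
var(X) = 1 − (-0.36)² = 0.8704;  var(Y) = 19.88 − (4.36)² = 0.8704
Cov(X,Y) = -1.8 − (-0.36)(4.36) = -0.2304
var(-X - Y) = (-1)²·0.8704 + (-1)²·0.8704 + 2·(-1)·(-1)·-0.2304 = 1.28

1.280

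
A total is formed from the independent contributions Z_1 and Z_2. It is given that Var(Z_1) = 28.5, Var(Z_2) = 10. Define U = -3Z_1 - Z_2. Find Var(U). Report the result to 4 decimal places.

By independence, Var(U) = (-3)²Var(Z_1) + (-1)²Var(Z_2)
= (-3)²·28.5 + (-1)²·10 = 266.5

266.5000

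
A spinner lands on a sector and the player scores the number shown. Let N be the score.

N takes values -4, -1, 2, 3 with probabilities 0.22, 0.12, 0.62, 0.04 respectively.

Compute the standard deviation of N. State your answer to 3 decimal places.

E[N] = (-4)(0.22) + (-1)(0.12) + (2)(0.62) + (3)(0.04) = 0.36
E[N²] = (-4)²(0.22) + (-1)²(0.12) + (2)²(0.62) + (3)²(0.04) = 6.48
V(N) = E[N²] − (E[N])² = 6.48 − (0.36)² = 6.3504
SD(N) = √6.3504 ≈ 2.520

2.520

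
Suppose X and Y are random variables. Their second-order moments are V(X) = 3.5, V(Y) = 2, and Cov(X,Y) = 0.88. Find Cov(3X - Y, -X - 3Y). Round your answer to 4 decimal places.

Cov(3X - Y, -X - 3Y) = (3)(-1)V(X) + (-1)(-3)V(Y) + [(3)(-3) + (-1)(-1)]Cov(X,Y)
= -3·3.5 + 3·2 + -8·0.88 = -11.54

-11.5400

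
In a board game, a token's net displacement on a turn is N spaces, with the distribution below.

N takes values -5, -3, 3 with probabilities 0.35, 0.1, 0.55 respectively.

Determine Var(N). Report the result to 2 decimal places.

14.44

E[N] = (-5)(0.35) + (-3)(0.1) + (3)(0.55) = -0.4
E[N²] = (-5)²(0.35) + (-3)²(0.1) + (3)²(0.55) = 14.6
Var(N) = E[N²] − (E[N])² = 14.6 − (-0.4)² = 14.44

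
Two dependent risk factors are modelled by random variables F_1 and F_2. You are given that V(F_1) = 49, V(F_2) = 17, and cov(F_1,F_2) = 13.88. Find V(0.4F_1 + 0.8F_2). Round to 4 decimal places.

V(0.4F_1 + 0.8F_2) = (0.4)²·V(F_1) + (0.8)²·V(F_2) + 2·(0.4)·(0.8)·cov(F_1,F_2)
= 0.16·49 + 0.64·17 + 0.64·13.88 = 27.6032

27.6032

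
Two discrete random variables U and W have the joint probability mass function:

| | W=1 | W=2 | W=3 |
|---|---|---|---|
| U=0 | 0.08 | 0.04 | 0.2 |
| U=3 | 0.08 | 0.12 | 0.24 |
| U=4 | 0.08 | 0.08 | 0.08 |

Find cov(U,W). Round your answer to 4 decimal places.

-0.1584

E[U] = 2.28,  E[W] = 2.28
E[UW] = 5.04
cov(U,W) = E[UW] − E[U]E[W] = 5.04 − (2.28)(2.28) = -0.1584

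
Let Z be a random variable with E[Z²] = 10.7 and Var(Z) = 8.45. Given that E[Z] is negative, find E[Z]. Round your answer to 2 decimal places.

-1.50

(E[Z])² = E[Z²] − Var(Z) = 10.7 − 8.45 = 2.25
E[Z] = −√2.25 = -1.5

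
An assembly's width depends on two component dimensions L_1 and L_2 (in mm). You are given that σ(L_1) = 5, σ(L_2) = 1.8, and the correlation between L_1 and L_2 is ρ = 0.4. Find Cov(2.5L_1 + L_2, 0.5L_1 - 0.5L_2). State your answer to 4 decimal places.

26.9300

V(L_1) = (5)² = 25;  V(L_2) = (1.8)² = 3.24
Cov(L_1,L_2) = ρ·σ(L_1)·σ(L_2) = 0.4·5·1.8 = 3.6
Cov(2.5L_1 + L_2, 0.5L_1 - 0.5L_2) = (2.5)(0.5)V(L_1) + (1)(-0.5)V(L_2) + [(2.5)(-0.5) + (1)(0.5)]Cov(L_1,L_2)
= 1.25·25 + -0.5·3.24 + -0.75·3.6 = 26.93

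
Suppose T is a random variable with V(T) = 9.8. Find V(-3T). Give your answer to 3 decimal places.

V(-3T) = (-3)²·V(T) = 9·9.8 = 88.2

88.200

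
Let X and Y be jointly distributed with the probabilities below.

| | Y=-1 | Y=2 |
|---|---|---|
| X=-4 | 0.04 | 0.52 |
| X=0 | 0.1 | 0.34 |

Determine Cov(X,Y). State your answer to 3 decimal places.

E[X] = -2.24,  E[Y] = 1.58
E[XY] = -4
Cov(X,Y) = E[XY] − E[X]E[Y] = -4 − (-2.24)(1.58) = -0.4608

-0.461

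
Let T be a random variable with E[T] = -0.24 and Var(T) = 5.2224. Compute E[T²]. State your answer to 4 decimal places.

E[T²] = Var(T) + (E[T])² = 5.2224 + (-0.24)² = 5.28

5.2800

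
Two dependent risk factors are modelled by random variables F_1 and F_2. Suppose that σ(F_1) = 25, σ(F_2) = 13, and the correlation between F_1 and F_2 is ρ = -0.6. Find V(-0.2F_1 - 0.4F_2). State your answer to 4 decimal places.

20.8400

V(F_1) = (25)² = 625;  V(F_2) = (13)² = 169
Cov(F_1,F_2) = ρ·σ(F_1)·σ(F_2) = -0.6·25·13 = -195
V(-0.2F_1 - 0.4F_2) = (-0.2)²·V(F_1) + (-0.4)²·V(F_2) + 2·(-0.2)·(-0.4)·Cov(F_1,F_2)
= 0.04·625 + 0.16·169 + 0.16·-195 = 20.84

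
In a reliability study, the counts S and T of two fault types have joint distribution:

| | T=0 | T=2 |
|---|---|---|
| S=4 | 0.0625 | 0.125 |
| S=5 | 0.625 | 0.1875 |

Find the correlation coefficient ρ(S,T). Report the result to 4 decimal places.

E[S] = 4.8125,  E[T] = 0.625
E[ST] = 2.875
cov(S,T) = E[ST] − E[S]E[T] = 2.875 − (4.8125)(0.625) = -0.1328125
var(S) = 0.15234375,  var(T) = 0.859375
ρ = -0.1328125 / √(0.15234375·0.859375) ≈ -0.3671

-0.3671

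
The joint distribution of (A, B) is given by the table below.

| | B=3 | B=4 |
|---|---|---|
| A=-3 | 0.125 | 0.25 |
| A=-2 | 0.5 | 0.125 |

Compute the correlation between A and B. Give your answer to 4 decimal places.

E[A] = -2.375,  E[B] = 3.375
E[AB] = -8.125
cov(A,B) = E[AB] − E[A]E[B] = -8.125 − (-2.375)(3.375) = -0.109375
Var(A) = 0.234375,  Var(B) = 0.234375
ρ = -0.109375 / √(0.234375·0.234375) ≈ -0.4667

-0.4667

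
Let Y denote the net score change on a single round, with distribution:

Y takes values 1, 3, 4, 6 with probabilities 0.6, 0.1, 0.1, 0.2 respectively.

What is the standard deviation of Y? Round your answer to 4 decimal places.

E[Y] = (1)(0.6) + (3)(0.1) + (4)(0.1) + (6)(0.2) = 2.5
E[Y²] = (1)²(0.6) + (3)²(0.1) + (4)²(0.1) + (6)²(0.2) = 10.3
V(Y) = E[Y²] − (E[Y])² = 10.3 − (2.5)² = 4.05
SD(Y) = √4.05 ≈ 2.0125

2.0125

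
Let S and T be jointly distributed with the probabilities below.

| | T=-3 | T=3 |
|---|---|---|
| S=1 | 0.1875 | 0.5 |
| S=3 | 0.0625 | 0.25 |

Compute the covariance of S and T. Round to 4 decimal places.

E[S] = 1.625,  E[T] = 1.5
E[ST] = 2.625
cov(S,T) = E[ST] − E[S]E[T] = 2.625 − (1.625)(1.5) = 0.1875

0.1875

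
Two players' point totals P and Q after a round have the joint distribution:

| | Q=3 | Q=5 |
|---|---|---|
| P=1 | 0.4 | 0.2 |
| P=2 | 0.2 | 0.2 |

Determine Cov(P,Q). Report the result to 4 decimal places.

0.0800

E[P] = 1.4,  E[Q] = 3.8
E[PQ] = 5.4
Cov(P,Q) = E[PQ] − E[P]E[Q] = 5.4 − (1.4)(3.8) = 0.08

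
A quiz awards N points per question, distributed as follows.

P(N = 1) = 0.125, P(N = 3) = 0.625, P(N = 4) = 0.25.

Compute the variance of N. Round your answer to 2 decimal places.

0.75

E[N] = (1)(0.125) + (3)(0.625) + (4)(0.25) = 3
E[N²] = (1)²(0.125) + (3)²(0.625) + (4)²(0.25) = 9.75
V(N) = E[N²] − (E[N])² = 9.75 − (3)² = 0.75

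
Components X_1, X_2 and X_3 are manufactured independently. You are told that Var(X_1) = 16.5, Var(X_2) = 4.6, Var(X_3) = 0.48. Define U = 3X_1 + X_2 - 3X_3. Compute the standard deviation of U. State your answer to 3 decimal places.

12.547

By independence, Var(U) = (3)²Var(X_1) + (1)²Var(X_2) + (-3)²Var(X_3)
= (3)²·16.5 + (1)²·4.6 + (-3)²·0.48 = 157.42
SD(U) = √157.42 ≈ 12.547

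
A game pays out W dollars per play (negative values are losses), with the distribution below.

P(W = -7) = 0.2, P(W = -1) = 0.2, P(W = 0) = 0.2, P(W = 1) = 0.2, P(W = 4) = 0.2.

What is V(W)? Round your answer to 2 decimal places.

13.04

E[W] = (-7)(0.2) + (-1)(0.2) + (0)(0.2) + (1)(0.2) + (4)(0.2) = -0.6
E[W²] = (-7)²(0.2) + (-1)²(0.2) + (0)²(0.2) + (1)²(0.2) + (4)²(0.2) = 13.4
V(W) = E[W²] − (E[W])² = 13.4 − (-0.6)² = 13.04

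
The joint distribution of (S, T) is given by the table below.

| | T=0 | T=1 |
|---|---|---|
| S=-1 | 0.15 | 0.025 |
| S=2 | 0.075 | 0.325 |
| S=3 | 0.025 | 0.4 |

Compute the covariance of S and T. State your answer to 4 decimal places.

E[S] = 1.9,  E[T] = 0.75
E[ST] = 1.825
cov(S,T) = E[ST] − E[S]E[T] = 1.825 − (1.9)(0.75) = 0.4

0.4000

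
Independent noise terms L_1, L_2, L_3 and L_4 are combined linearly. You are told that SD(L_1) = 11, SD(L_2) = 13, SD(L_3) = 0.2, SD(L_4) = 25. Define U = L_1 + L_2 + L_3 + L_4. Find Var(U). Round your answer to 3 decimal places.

Var(L_1) = 121, Var(L_2) = 169, Var(L_3) = 0.04, Var(L_4) = 625
By independence, Var(U) = (1)²Var(L_1) + (1)²Var(L_2) + (1)²Var(L_3) + (1)²Var(L_4)
= (1)²·121 + (1)²·169 + (1)²·0.04 + (1)²·625 = 915.04

915.040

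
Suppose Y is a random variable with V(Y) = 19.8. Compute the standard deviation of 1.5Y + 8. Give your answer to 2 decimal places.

V(1.5Y + 8) = (1.5)²·19.8 = 44.55
SD(1.5Y + 8) = √44.55 ≈ 6.67

6.67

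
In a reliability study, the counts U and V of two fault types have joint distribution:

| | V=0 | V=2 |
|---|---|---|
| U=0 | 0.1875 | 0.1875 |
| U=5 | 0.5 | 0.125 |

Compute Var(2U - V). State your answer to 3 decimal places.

27.109

E[U] = 3.125,  E[V] = 0.625,  E[UV] = 1.25
Var(U) = 15.625 − (3.125)² = 5.859375;  Var(V) = 1.25 − (0.625)² = 0.859375
cov(U,V) = 1.25 − (3.125)(0.625) = -0.703125
Var(2U - V) = (2)²·5.859375 + (-1)²·0.859375 + 2·(2)·(-1)·-0.703125 = 27.109375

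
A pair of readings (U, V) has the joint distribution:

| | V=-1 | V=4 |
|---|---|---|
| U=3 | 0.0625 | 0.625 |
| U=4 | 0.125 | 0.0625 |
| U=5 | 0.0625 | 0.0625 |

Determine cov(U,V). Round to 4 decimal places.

E[U] = 3.4375,  E[V] = 2.75
E[UV] = 8.75
cov(U,V) = E[UV] − E[U]E[V] = 8.75 − (3.4375)(2.75) = -0.703125

-0.7031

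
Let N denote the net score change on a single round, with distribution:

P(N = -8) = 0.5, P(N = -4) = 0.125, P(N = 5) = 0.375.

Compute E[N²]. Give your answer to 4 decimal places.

43.3750

E[N²] = (-8)²(0.5) + (-4)²(0.125) + (5)²(0.375) = 43.375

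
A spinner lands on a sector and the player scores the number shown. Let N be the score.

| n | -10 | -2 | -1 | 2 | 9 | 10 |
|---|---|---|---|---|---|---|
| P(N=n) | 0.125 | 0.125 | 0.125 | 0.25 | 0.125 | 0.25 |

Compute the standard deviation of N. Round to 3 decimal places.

E[N] = (-10)(0.125) + (-2)(0.125) + (-1)(0.125) + (2)(0.25) + (9)(0.125) + (10)(0.25) = 2.5
E[N²] = (-10)²(0.125) + (-2)²(0.125) + (-1)²(0.125) + (2)²(0.25) + (9)²(0.125) + (10)²(0.25) = 49.25
Var(N) = E[N²] − (E[N])² = 49.25 − (2.5)² = 43
sd(N) = √43 ≈ 6.557

6.557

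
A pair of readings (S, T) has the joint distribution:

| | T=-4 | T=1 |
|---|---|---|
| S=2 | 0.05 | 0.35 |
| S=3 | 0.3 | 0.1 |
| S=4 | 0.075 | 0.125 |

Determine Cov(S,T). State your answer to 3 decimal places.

E[S] = 2.8,  E[T] = -1.125
E[ST] = -3.7
Cov(S,T) = E[ST] − E[S]E[T] = -3.7 − (2.8)(-1.125) = -0.55

-0.550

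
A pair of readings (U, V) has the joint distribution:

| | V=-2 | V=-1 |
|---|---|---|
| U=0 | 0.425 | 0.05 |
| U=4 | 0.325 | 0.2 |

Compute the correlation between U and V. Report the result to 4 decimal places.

E[U] = 2.1,  E[V] = -1.75
E[UV] = -3.4
Cov(U,V) = E[UV] − E[U]E[V] = -3.4 − (2.1)(-1.75) = 0.275
Var(U) = 3.99,  Var(V) = 0.1875
ρ = 0.275 / √(3.99·0.1875) ≈ 0.3179

0.3179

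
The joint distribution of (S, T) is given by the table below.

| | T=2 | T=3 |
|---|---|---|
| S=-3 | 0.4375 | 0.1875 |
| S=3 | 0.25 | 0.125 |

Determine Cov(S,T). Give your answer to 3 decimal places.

0.047

E[S] = -0.75,  E[T] = 2.3125
E[ST] = -1.6875
Cov(S,T) = E[ST] − E[S]E[T] = -1.6875 − (-0.75)(2.3125) = 0.046875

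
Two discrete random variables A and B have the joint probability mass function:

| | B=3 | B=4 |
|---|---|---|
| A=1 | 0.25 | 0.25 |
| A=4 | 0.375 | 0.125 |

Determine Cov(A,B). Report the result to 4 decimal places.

-0.1875

E[A] = 2.5,  E[B] = 3.375
E[AB] = 8.25
Cov(A,B) = E[AB] − E[A]E[B] = 8.25 − (2.5)(3.375) = -0.1875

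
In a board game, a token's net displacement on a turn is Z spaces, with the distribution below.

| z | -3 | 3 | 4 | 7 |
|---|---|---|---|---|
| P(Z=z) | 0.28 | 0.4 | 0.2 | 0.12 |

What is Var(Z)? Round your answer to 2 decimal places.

E[Z] = (-3)(0.28) + (3)(0.4) + (4)(0.2) + (7)(0.12) = 2
E[Z²] = (-3)²(0.28) + (3)²(0.4) + (4)²(0.2) + (7)²(0.12) = 15.2
Var(Z) = E[Z²] − (E[Z])² = 15.2 − (2)² = 11.2

11.20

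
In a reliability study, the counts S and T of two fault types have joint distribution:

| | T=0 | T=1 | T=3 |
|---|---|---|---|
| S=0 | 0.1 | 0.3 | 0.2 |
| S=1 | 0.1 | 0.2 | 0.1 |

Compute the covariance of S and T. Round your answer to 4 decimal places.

-0.0600

E[S] = 0.4,  E[T] = 1.4
E[ST] = 0.5
Cov(S,T) = E[ST] − E[S]E[T] = 0.5 − (0.4)(1.4) = -0.06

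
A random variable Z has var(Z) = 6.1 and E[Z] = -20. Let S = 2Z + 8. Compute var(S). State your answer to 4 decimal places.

var(2Z + 8) = (2)²·var(Z) = 4·6.1 = 24.4

24.4000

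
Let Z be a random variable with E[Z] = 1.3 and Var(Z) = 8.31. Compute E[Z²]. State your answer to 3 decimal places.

E[Z²] = Var(Z) + (E[Z])² = 8.31 + (1.3)² = 10

10.000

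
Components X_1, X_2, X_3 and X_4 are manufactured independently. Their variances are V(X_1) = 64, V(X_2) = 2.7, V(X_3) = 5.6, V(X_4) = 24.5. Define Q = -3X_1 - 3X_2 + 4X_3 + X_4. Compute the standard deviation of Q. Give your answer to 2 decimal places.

By independence, V(Q) = (-3)²V(X_1) + (-3)²V(X_2) + (4)²V(X_3) + (1)²V(X_4)
= (-3)²·64 + (-3)²·2.7 + (4)²·5.6 + (1)²·24.5 = 714.4
SD(Q) = √714.4 ≈ 26.73

26.73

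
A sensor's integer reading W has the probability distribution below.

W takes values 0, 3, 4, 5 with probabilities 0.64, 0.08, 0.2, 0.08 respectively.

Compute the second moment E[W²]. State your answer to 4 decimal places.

E[W²] = (0)²(0.64) + (3)²(0.08) + (4)²(0.2) + (5)²(0.08) = 5.92

5.9200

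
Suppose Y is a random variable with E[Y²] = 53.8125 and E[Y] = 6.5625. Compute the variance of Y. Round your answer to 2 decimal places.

10.75

V(Y) = 53.8125 − (6.5625)² = 10.74609375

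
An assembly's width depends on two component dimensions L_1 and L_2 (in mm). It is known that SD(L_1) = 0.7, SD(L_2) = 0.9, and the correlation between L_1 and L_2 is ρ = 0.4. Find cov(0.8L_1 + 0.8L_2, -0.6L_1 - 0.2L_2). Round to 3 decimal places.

Var(L_1) = (0.7)² = 0.49;  Var(L_2) = (0.9)² = 0.81
cov(L_1,L_2) = ρ·SD(L_1)·SD(L_2) = 0.4·0.7·0.9 = 0.252
cov(0.8L_1 + 0.8L_2, -0.6L_1 - 0.2L_2) = (0.8)(-0.6)Var(L_1) + (0.8)(-0.2)Var(L_2) + [(0.8)(-0.2) + (0.8)(-0.6)]cov(L_1,L_2)
= -0.48·0.49 + -0.16·0.81 + -0.64·0.252 = -0.52608

-0.526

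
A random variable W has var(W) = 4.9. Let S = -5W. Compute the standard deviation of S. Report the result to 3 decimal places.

var(-5W) = (-5)²·4.9 = 122.5
sd(S) = √122.5 ≈ 11.068

11.068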